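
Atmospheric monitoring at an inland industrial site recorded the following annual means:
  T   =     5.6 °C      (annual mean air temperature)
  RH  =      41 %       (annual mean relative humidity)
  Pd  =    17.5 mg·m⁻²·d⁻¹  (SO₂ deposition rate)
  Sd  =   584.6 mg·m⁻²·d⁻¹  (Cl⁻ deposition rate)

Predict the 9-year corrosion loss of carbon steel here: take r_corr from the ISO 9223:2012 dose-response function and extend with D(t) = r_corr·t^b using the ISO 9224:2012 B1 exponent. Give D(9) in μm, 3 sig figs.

D(9) = 110 μm

carbon steel: temperature factor f = +0.150·(-4.4) = -0.6600
  SO₂ term: 1.77·17.5^0.52·exp(0.02·41-0.6600) = 9.201
  Cl⁻ term: 0.102·584.6^0.62·exp(0.033·41+0.04·5.6) = 25.64
  r_corr = 9.201 + 25.64 = 34.84 μm/a
ISO 9224: D(t) = r_corr · t^b with b = 0.523 (carbon steel, B1)
  D(9) = 34.84 × 9^0.523 = 34.84 × 3.156 = 109.9 μm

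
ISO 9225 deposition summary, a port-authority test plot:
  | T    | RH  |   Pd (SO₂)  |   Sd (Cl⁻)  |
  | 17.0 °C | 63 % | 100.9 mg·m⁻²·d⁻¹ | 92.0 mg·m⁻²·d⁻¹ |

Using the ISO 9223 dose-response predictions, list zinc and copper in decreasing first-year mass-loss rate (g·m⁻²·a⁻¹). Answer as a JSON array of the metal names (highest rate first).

["zinc", "copper"]

zinc: T>10 °C ⇒ hinge -0.071·(17.0−10) = -0.4970
  Pd branch = 0.0129·Pd^0.44·e^(0.046·RH+f) = 1.084 μm/a
  Sd branch = 0.0175·Sd^0.57·e^(0.008·RH+0.085·T) = 1.617 μm/a
  sum: 1.084 + 1.617 → r_corr = 2.702 μm/a
  mass loss = 2.702 μm/a × 7.14 g/cm³ = 19.29 g·m⁻²·a⁻¹
copper: temperature factor f = -0.080·(7.0) = -0.5600
  Pd branch = 0.0053·Pd^0.26·e^(0.059·RH+f) = 0.4134 μm/a
  Cl⁻ term: 0.01025·92.0^0.27·exp(0.036·63+0.049·17.0) = 0.7721
  r_corr = 0.4134 + 0.7721 = 1.186 μm/a
  mass loss = 1.186 μm/a × 8.96 g/cm³ = 10.62 g·m⁻²·a⁻¹
Ordering by g·m⁻²·a⁻¹: zinc (19.3) > copper (10.6)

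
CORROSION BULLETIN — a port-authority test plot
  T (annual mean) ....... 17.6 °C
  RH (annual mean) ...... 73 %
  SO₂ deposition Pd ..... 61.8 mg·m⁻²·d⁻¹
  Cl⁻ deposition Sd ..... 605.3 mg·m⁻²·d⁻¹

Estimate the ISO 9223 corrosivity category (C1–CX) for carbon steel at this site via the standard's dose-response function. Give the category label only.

carbon steel: T>10 °C ⇒ hinge -0.054·(17.6−10) = -0.4104
  SO₂ term: 1.77·61.8^0.52·exp(0.02·73-0.4104) = 43.16
  Sd branch = 0.102·Sd^0.62·e^(0.033·RH+0.04·T) = 121.7 μm/a
  r_corr = 43.16 + 121.7 = 164.9 μm/a
Category bounds: 80…200 μm/a bracket r_corr ⇒ C5

C5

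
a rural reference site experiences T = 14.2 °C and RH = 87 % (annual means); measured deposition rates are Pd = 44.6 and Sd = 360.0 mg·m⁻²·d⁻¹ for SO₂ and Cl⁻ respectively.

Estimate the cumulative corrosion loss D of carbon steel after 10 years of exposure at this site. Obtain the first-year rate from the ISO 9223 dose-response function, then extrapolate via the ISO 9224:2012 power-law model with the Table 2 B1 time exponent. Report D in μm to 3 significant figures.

carbon steel: temperature factor f = -0.054·(4.2) = -0.2268
  SO₂ term: 1.77·44.6^0.52·exp(0.02·87-0.2268) = 57.92
  Sd branch = 0.102·Sd^0.62·e^(0.033·RH+0.04·T) = 122.2 μm/a
  sum: 57.92 + 122.2 → r_corr = 180.1 μm/a
Long-term exponent b (ISO 9224 Table 2, B1) = 0.523
  D(10) = 180.1 × 10^0.523 = 180.1 × 3.334 = 600.5 μm

D(10) = 601 μm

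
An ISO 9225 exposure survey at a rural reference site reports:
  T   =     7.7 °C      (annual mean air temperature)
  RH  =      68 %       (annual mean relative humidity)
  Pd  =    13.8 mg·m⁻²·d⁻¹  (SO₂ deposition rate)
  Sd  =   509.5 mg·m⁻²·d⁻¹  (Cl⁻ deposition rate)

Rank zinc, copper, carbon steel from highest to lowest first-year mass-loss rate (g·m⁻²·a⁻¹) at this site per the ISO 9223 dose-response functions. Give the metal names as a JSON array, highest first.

zinc: f(T) = +0.038·(T−10) [T≤10 °C] = -0.0874
  Pd branch = 0.0129·Pd^0.44·e^(0.046·RH+f) = 0.8564 μm/a
  Sd branch = 0.0175·Sd^0.57·e^(0.008·RH+0.085·T) = 2.026 μm/a
  sum: 0.8564 + 2.026 → r_corr = 2.882 μm/a
  mass loss = 2.882 μm/a × 7.14 g/cm³ = 20.58 g·m⁻²·a⁻¹
copper: T≤10 °C ⇒ hinge +0.126·(7.7−10) = -0.2898
  Pd branch = 0.0053·Pd^0.26·e^(0.059·RH+f) = 0.4337 μm/a
  Cl⁻ term: 0.01025·509.5^0.27·exp(0.036·68+0.049·7.7) = 0.9304
  r_corr = 0.4337 + 0.9304 = 1.364 μm/a
  mass loss = 1.364 μm/a × 8.96 g/cm³ = 12.22 g·m⁻²·a⁻¹
carbon steel: f(T) = +0.150·(T−10) [T≤10 °C] = -0.3450
  Pd branch = 1.77·Pd^0.52·e^(0.02·RH+f) = 19.12 μm/a
  Sd branch = 0.102·Sd^0.62·e^(0.033·RH+0.04·T) = 62.42 μm/a
  sum: 19.12 + 62.42 → r_corr = 81.55 μm/a
  mass loss = 81.55 μm/a × 7.85 g/cm³ = 640.1 g·m⁻²·a⁻¹
Ordering by g·m⁻²·a⁻¹: carbon steel (640) > zinc (20.6) > copper (12.2)

["carbon steel", "zinc", "copper"]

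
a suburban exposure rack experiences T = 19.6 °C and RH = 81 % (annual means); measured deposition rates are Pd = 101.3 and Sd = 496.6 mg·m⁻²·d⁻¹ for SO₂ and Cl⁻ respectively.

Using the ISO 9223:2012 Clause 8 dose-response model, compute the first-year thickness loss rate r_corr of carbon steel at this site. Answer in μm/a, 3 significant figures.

r_corr = 211 μm/a

carbon steel: temperature factor f = -0.054·(9.6) = -0.5184
  SO₂ term: 1.77·101.3^0.52·exp(0.02·81-0.5184) = 58.79
  Cl⁻ term: 0.102·496.6^0.62·exp(0.033·81+0.04·19.6) = 151.9
  r_corr = 58.79 + 151.9 = 210.7 μm/a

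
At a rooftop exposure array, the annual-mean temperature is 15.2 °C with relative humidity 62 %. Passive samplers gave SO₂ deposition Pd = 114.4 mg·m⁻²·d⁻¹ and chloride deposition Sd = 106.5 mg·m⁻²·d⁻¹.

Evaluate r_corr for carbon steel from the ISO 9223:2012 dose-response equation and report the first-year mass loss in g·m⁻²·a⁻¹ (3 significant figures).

carbon steel: temperature factor f = -0.054·(5.2) = -0.2808
  sulphur-dioxide contribution → 54.32 μm/a
  chloride contribution → 26.19 μm/a
  ⇒ r_corr(carbon steel) = 80.51 μm/a
Convert to mass loss: 80.51 μm/a × 7.85 g/cm³ = 632 g·m⁻²·a⁻¹

r_corr = 632 g·m⁻²·a⁻¹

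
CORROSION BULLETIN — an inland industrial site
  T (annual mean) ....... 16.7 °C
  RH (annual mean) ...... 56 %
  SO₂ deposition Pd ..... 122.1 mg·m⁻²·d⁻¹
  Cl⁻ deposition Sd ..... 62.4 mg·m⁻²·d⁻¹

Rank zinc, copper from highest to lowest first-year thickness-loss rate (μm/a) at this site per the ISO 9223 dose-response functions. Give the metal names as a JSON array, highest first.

zinc: f(T) = -0.071·(T−10) [T>10 °C] = -0.4757
  SO₂ term: 0.0129·122.1^0.44·exp(0.046·56-0.4757) = 0.8728
  Sd branch = 0.0175·Sd^0.57·e^(0.008·RH+0.085·T) = 1.195 μm/a
  sum: 0.8728 + 1.195 → r_corr = 2.068 μm/a
copper: temperature factor f = -0.080·(6.7) = -0.5360
  SO₂ term: 0.0053·122.1^0.26·exp(0.059·56-0.5360) = 0.2944
  Sd branch = 0.01025·Sd^0.27·e^(0.036·RH+0.049·T) = 0.5325 μm/a
  r_corr = 0.2944 + 0.5325 = 0.8269 μm/a
Ordering by μm/a: zinc (2.07) > copper (0.827)

["zinc", "copper"]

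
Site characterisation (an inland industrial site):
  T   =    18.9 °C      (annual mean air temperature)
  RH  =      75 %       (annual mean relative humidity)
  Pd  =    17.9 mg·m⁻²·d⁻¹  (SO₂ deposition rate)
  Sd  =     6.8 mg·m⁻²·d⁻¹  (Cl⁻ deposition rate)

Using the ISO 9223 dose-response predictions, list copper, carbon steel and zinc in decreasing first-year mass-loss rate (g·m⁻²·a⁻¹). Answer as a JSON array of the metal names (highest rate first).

copper: temperature factor f = -0.080·(8.9) = -0.7120
  SO₂ term: 0.0053·17.9^0.26·exp(0.059·75-0.7120) = 0.4598
  Sd branch = 0.01025·Sd^0.27·e^(0.036·RH+0.049·T) = 0.6461 μm/a
  sum: 0.4598 + 0.6461 → r_corr = 1.106 μm/a
  mass loss = 1.106 μm/a × 8.96 g/cm³ = 9.909 g·m⁻²·a⁻¹
carbon steel: T>10 °C ⇒ hinge -0.054·(18.9−10) = -0.4806
  SO₂ term: 1.77·17.9^0.52·exp(0.02·75-0.4806) = 21.99
  Sd branch = 0.102·Sd^0.62·e^(0.033·RH+0.04·T) = 8.472 μm/a
  r_corr = 21.99 + 8.472 = 30.46 μm/a
  mass loss = 30.46 μm/a × 7.85 g/cm³ = 239.1 g·m⁻²·a⁻¹
zinc: f(T) = -0.071·(T−10) [T>10 °C] = -0.6319
  Pd branch = 0.0129·Pd^0.44·e^(0.046·RH+f) = 0.7687 μm/a
  Cl⁻ term: 0.0175·6.8^0.57·exp(0.008·75+0.085·18.9) = 0.4741
  r_corr = 0.7687 + 0.4741 = 1.243 μm/a
  mass loss = 1.243 μm/a × 7.14 g/cm³ = 8.873 g·m⁻²·a⁻¹
Ordering by g·m⁻²·a⁻¹: carbon steel (239) > copper (9.91) > zinc (8.87)

["carbon steel", "copper", "zinc"]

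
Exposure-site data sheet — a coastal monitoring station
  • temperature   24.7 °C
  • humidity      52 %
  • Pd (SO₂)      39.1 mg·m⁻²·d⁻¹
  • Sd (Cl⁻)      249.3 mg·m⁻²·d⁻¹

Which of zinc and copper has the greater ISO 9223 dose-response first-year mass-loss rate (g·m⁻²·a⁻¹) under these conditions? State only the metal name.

zinc

zinc: T>10 °C ⇒ hinge -0.071·(24.7−10) = -1.0437
  Pd branch = 0.0129·Pd^0.44·e^(0.046·RH+f) = 0.2493 μm/a
  Sd branch = 0.0175·Sd^0.57·e^(0.008·RH+0.085·T) = 5.031 μm/a
  sum: 0.2493 + 5.031 → r_corr = 5.28 μm/a
  mass loss = 5.28 μm/a × 7.14 g/cm³ = 37.7 g·m⁻²·a⁻¹
copper: f(T) = -0.080·(T−10) [T>10 °C] = -1.1760
  Pd branch = 0.0053·Pd^0.26·e^(0.059·RH+f) = 0.09119 μm/a
  Cl⁻ term: 0.01025·249.3^0.27·exp(0.036·52+0.049·24.7) = 0.9919
  r_corr = 0.09119 + 0.9919 = 1.083 μm/a
  mass loss = 1.083 μm/a × 8.96 g/cm³ = 9.704 g·m⁻²·a⁻¹
Ordering by g·m⁻²·a⁻¹: zinc (37.7) > copper (9.7)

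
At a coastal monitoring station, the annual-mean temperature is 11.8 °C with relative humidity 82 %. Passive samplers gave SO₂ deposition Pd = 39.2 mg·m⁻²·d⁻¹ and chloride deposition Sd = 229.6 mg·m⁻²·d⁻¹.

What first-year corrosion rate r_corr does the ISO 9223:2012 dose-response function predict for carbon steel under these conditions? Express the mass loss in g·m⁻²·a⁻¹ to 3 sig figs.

r_corr = 997 g·m⁻²·a⁻¹

carbon steel: f(T) = -0.054·(T−10) [T>10 °C] = -0.0972
  sulphur-dioxide contribution → 55.78 μm/a
  chloride contribution → 71.22 μm/a
  ⇒ r_corr(carbon steel) = 127 μm/a
Convert to mass loss: 127 μm/a × 7.85 g/cm³ = 997 g·m⁻²·a⁻¹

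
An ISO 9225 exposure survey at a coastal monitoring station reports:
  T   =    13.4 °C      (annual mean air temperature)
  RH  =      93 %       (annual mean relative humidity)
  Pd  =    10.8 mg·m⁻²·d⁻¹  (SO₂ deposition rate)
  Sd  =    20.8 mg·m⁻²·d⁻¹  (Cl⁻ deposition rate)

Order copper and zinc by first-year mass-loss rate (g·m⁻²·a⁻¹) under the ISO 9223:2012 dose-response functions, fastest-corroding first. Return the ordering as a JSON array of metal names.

copper: f(T) = -0.080·(T−10) [T>10 °C] = -0.2720
  Pd branch = 0.0053·Pd^0.26·e^(0.059·RH+f) = 1.811 μm/a
  Cl⁻ term: 0.01025·20.8^0.27·exp(0.036·93+0.049·13.4) = 1.276
  sum: 1.811 + 1.276 → r_corr = 3.086 μm/a
  mass loss = 3.086 μm/a × 8.96 g/cm³ = 27.65 g·m⁻²·a⁻¹
zinc: f(T) = -0.071·(T−10) [T>10 °C] = -0.2414
  Pd branch = 0.0129·Pd^0.44·e^(0.046·RH+f) = 2.081 μm/a
  Cl⁻ term: 0.0175·20.8^0.57·exp(0.008·93+0.085·13.4) = 0.6488
  r_corr = 2.081 + 0.6488 = 2.73 μm/a
  mass loss = 2.73 μm/a × 7.14 g/cm³ = 19.49 g·m⁻²·a⁻¹
Ordering by g·m⁻²·a⁻¹: copper (27.7) > zinc (19.5)

["copper", "zinc"]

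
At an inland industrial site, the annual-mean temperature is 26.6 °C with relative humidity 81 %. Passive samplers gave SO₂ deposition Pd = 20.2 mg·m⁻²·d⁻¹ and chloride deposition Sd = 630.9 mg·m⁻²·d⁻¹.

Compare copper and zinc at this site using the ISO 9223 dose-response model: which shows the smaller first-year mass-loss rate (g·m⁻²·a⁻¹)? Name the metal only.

copper: temperature factor f = -0.080·(16.6) = -1.3280
  Pd branch = 0.0053·Pd^0.26·e^(0.059·RH+f) = 0.3651 μm/a
  Cl⁻ term: 0.01025·630.9^0.27·exp(0.036·81+0.049·26.6) = 3.974
  r_corr = 0.3651 + 3.974 = 4.339 μm/a
  mass loss = 4.339 μm/a × 8.96 g/cm³ = 38.87 g·m⁻²·a⁻¹
zinc: f(T) = -0.071·(T−10) [T>10 °C] = -1.1786
  Pd branch = 0.0129·Pd^0.44·e^(0.046·RH+f) = 0.6184 μm/a
  Sd branch = 0.0175·Sd^0.57·e^(0.008·RH+0.085·T) = 12.66 μm/a
  r_corr = 0.6184 + 12.66 = 13.28 μm/a
  mass loss = 13.28 μm/a × 7.14 g/cm³ = 94.8 g·m⁻²·a⁻¹
Ordering by g·m⁻²·a⁻¹: zinc (94.8) > copper (38.9)

copper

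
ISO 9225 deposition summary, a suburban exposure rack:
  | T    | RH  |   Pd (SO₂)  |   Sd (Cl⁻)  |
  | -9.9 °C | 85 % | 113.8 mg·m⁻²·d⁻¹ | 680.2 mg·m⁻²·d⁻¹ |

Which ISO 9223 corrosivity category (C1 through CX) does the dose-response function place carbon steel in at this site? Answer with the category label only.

C4

carbon steel: f(T) = +0.150·(T−10) [T≤10 °C] = -2.9850
  sulphur-dioxide contribution → 5.742 μm/a
  chloride contribution → 64.72 μm/a
  total first-year rate 70.46 μm/a
Category bounds: 50…80 μm/a bracket r_corr ⇒ C4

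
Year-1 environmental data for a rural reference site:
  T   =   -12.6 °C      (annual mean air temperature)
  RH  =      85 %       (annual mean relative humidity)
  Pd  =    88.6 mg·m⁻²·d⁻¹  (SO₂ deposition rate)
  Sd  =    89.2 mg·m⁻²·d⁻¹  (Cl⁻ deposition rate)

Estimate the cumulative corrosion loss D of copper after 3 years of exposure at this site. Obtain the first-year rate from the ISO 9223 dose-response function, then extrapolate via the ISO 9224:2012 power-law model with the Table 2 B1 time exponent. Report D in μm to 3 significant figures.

D(3) = 1.13 μm

copper: f(T) = +0.126·(T−10) [T≤10 °C] = -2.8476
  SO₂ term: 0.0053·88.6^0.26·exp(0.059·85-2.8476) = 0.1486
  Cl⁻ term: 0.01025·89.2^0.27·exp(0.036·85+0.049·-12.6) = 0.3964
  sum: 0.1486 + 0.3964 → r_corr = 0.545 μm/a
ISO 9224: D(t) = r_corr · t^b with b = 0.667 (copper, B1)
  D(3) = 0.545 × 3^0.667 = 0.545 × 2.081 = 1.134 μm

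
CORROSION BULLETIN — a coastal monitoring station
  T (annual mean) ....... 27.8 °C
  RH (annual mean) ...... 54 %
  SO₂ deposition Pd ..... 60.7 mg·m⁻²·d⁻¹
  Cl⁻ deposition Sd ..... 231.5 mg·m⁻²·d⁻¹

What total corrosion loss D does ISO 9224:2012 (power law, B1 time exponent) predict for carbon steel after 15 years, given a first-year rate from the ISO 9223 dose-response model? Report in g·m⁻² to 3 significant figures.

carbon steel: f(T) = -0.054·(T−10) [T>10 °C] = -0.9612
  Pd branch = 1.77·Pd^0.52·e^(0.02·RH+f) = 16.86 μm/a
  Cl⁻ term: 0.102·231.5^0.62·exp(0.033·54+0.04·27.8) = 53.89
  r_corr = 16.86 + 53.89 = 70.74 μm/a
Power-law: D(15) = r_corr · 15^0.523
  D(15) = 70.74 × 15^0.523 = 70.74 × 4.122 = 291.6 μm
  Mass loss = 291.6 μm × 7.85 g/cm³ = 2289 g·m⁻²

D(15) = 2.29e+03 g·m⁻²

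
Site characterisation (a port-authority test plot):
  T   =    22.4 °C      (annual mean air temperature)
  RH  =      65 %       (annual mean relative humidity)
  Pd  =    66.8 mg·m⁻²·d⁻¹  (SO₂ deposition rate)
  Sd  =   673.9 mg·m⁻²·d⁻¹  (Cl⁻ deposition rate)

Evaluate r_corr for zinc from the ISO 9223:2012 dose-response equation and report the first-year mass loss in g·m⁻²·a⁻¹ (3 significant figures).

zinc: T>10 °C ⇒ hinge -0.071·(22.4−10) = -0.8804
  SO₂ term: 0.0129·66.8^0.44·exp(0.046·65-0.8804) = 0.6756
  Cl⁻ term: 0.0175·673.9^0.57·exp(0.008·65+0.085·22.4) = 8.092
  r_corr = 0.6756 + 8.092 = 8.768 μm/a
Convert to mass loss: 8.768 μm/a × 7.14 g/cm³ = 62.6 g·m⁻²·a⁻¹

r_corr = 62.6 g·m⁻²·a⁻¹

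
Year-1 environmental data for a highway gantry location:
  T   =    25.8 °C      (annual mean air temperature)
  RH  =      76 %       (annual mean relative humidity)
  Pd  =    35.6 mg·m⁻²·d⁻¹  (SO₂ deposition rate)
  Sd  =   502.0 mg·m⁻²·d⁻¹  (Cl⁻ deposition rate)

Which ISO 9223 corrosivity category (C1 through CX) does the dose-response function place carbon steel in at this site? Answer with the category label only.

C5

carbon steel: f(T) = -0.054·(T−10) [T>10 °C] = -0.8532
  Pd branch = 1.77·Pd^0.52·e^(0.02·RH+f) = 22.1 μm/a
  Cl⁻ term: 0.102·502.0^0.62·exp(0.033·76+0.04·25.8) = 166.1
  sum: 22.1 + 166.1 → r_corr = 188.2 μm/a
ISO 9223 Table 2 (carbon steel): 80 < 188 ≤ 200 μm/a ⇒ C5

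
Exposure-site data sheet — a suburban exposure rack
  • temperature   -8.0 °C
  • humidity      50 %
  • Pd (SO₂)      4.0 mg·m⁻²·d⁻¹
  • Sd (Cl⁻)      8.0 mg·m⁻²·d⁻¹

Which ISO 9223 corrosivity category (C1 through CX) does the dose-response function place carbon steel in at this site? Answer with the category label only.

carbon steel: T≤10 °C ⇒ hinge +0.150·(-8.0−10) = -2.7000
  sulphur-dioxide contribution → 0.6649 μm/a
  chloride contribution → 1.4 μm/a
  ⇒ r_corr(carbon steel) = 2.065 μm/a
2.06 μm/a falls in (1.3, 25] for carbon steel → category C2

C2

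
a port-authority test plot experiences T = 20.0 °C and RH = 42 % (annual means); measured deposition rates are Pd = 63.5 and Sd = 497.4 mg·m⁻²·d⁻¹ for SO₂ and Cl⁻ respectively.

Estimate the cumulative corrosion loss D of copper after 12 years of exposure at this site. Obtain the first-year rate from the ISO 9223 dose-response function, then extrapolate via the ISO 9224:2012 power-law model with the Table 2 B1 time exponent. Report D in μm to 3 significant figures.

copper: temperature factor f = -0.080·(10.0) = -0.8000
  SO₂ term: 0.0053·63.5^0.26·exp(0.059·42-0.8000) = 0.08351
  Sd branch = 0.01025·Sd^0.27·e^(0.036·RH+0.049·T) = 0.6624 μm/a
  sum: 0.08351 + 0.6624 → r_corr = 0.7459 μm/a
Long-term exponent b (ISO 9224 Table 2, B1) = 0.667
  D(12) = 0.7459 × 12^0.667 = 0.7459 × 5.246 = 3.913 μm

D(12) = 3.91 μm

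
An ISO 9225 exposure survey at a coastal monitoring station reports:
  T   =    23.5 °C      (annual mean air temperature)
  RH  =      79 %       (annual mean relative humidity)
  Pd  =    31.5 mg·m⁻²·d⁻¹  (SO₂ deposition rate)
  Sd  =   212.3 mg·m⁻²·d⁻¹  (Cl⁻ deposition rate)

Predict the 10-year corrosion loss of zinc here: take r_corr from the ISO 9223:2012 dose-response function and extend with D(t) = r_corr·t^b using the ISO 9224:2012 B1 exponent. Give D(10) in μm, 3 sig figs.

D(10) = 39.0 μm

zinc: f(T) = -0.071·(T−10) [T>10 °C] = -0.9585
  Pd branch = 0.0129·Pd^0.44·e^(0.046·RH+f) = 0.8547 μm/a
  Sd branch = 0.0175·Sd^0.57·e^(0.008·RH+0.085·T) = 5.145 μm/a
  sum: 0.8547 + 5.145 → r_corr = 6 μm/a
Power-law: D(10) = r_corr · 10^0.813
  D(10) = 6 × 10^0.813 = 6 × 6.501 = 39.01 μm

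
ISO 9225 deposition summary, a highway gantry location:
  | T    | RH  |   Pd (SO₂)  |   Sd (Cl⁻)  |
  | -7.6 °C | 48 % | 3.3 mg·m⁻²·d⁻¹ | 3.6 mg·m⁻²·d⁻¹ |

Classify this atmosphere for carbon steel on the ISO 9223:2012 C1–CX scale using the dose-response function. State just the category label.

carbon steel: temperature factor f = +0.150·(-17.6) = -2.6400
  sulphur-dioxide contribution → 0.6137 μm/a
  chloride contribution → 0.8117 μm/a
  total first-year rate 1.425 μm/a
ISO 9223 Table 2 (carbon steel): 1.3 < 1.43 ≤ 25 μm/a ⇒ C2

C2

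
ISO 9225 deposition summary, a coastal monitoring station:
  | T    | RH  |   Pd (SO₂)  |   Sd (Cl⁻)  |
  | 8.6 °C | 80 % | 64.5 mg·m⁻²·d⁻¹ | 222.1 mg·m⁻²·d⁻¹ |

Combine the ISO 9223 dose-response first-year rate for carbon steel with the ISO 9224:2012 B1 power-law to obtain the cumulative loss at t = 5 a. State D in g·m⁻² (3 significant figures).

D(5) = 2.18e+03 g·m⁻²

carbon steel: T≤10 °C ⇒ hinge +0.150·(8.6−10) = -0.2100
  Pd branch = 1.77·Pd^0.52·e^(0.02·RH+f) = 62.03 μm/a
  Cl⁻ term: 0.102·222.1^0.62·exp(0.033·80+0.04·8.6) = 57.46
  sum: 62.03 + 57.46 → r_corr = 119.5 μm/a
ISO 9224: D(t) = r_corr · t^b with b = 0.523 (carbon steel, B1)
  D(5) = 119.5 × 5^0.523 = 119.5 × 2.32 = 277.3 μm
  Mass loss = 277.3 μm × 7.85 g/cm³ = 2177 g·m⁻²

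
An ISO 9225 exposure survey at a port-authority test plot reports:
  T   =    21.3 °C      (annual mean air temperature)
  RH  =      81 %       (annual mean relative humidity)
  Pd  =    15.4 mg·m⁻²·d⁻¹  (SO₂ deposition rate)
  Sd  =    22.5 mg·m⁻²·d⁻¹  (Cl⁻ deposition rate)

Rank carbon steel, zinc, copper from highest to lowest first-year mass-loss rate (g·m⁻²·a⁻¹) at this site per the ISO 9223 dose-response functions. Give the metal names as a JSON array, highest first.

["carbon steel", "copper", "zinc"]

carbon steel: temperature factor f = -0.054·(11.3) = -0.6102
  sulphur-dioxide contribution → 20.14 μm/a
  chloride contribution → 23.87 μm/a
  total first-year rate 44.01 μm/a
  mass loss = 44.01 μm/a × 7.85 g/cm³ = 345.5 g·m⁻²·a⁻¹
zinc: T>10 °C ⇒ hinge -0.071·(21.3−10) = -0.8023
  sulphur-dioxide contribution → 0.7995 μm/a
  chloride contribution → 1.206 μm/a
  total first-year rate 2.006 μm/a
  mass loss = 2.006 μm/a × 7.14 g/cm³ = 14.32 g·m⁻²·a⁻¹
copper: f(T) = -0.080·(T−10) [T>10 °C] = -0.9040
  sulphur-dioxide contribution → 0.5199 μm/a
  chloride contribution → 1.246 μm/a
  total first-year rate 1.766 μm/a
  mass loss = 1.766 μm/a × 8.96 g/cm³ = 15.82 g·m⁻²·a⁻¹
Ordering by g·m⁻²·a⁻¹: carbon steel (345) > copper (15.8) > zinc (14.3)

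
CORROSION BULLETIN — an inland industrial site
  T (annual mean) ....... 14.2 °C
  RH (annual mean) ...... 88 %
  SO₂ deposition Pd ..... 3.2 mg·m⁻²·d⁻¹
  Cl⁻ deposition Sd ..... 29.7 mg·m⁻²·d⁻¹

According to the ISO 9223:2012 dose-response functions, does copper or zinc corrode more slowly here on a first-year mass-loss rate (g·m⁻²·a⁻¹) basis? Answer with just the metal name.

zinc

copper: f(T) = -0.080·(T−10) [T>10 °C] = -0.3360
  Pd branch = 0.0053·Pd^0.26·e^(0.059·RH+f) = 0.9216 μm/a
  Cl⁻ term: 0.01025·29.7^0.27·exp(0.036·88+0.049·14.2) = 1.22
  r_corr = 0.9216 + 1.22 = 2.142 μm/a
  mass loss = 2.142 μm/a × 8.96 g/cm³ = 19.19 g·m⁻²·a⁻¹
zinc: T>10 °C ⇒ hinge -0.071·(14.2−10) = -0.2982
  SO₂ term: 0.0129·3.2^0.44·exp(0.046·88-0.2982) = 0.9149
  Cl⁻ term: 0.0175·29.7^0.57·exp(0.008·88+0.085·14.2) = 0.8174
  sum: 0.9149 + 0.8174 → r_corr = 1.732 μm/a
  mass loss = 1.732 μm/a × 7.14 g/cm³ = 12.37 g·m⁻²·a⁻¹
Ordering by g·m⁻²·a⁻¹: copper (19.2) > zinc (12.4)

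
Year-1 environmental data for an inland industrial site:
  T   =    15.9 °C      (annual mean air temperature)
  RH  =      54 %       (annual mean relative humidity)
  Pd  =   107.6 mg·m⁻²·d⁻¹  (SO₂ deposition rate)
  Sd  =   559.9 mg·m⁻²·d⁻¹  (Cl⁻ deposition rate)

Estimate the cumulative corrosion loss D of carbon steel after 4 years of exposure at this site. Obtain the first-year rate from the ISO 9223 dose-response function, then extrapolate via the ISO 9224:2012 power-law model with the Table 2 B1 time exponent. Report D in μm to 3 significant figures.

D(4) = 209 μm

carbon steel: f(T) = -0.054·(T−10) [T>10 °C] = -0.3186
  Pd branch = 1.77·Pd^0.52·e^(0.02·RH+f) = 43.17 μm/a
  Cl⁻ term: 0.102·559.9^0.62·exp(0.033·54+0.04·15.9) = 57.88
  r_corr = 43.17 + 57.88 = 101.1 μm/a
ISO 9224: D(t) = r_corr · t^b with b = 0.523 (carbon steel, B1)
  D(4) = 101.1 × 4^0.523 = 101.1 × 2.065 = 208.7 μm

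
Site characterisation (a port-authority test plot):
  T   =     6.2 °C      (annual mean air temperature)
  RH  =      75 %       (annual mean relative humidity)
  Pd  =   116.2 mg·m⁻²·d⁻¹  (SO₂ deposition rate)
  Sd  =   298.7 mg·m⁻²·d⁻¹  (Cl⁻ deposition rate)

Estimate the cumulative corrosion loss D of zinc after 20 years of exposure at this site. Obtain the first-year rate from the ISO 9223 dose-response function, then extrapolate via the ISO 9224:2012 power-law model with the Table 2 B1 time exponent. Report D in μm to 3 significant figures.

zinc: T≤10 °C ⇒ hinge +0.038·(6.2−10) = -0.1444
  SO₂ term: 0.0129·116.2^0.44·exp(0.046·75-0.1444) = 2.85
  Sd branch = 0.0175·Sd^0.57·e^(0.008·RH+0.085·T) = 1.391 μm/a
  r_corr = 2.85 + 1.391 = 4.241 μm/a
ISO 9224: D(t) = r_corr · t^b with b = 0.813 (zinc, B1)
  D(20) = 4.241 × 20^0.813 = 4.241 × 11.42 = 48.44 μm

D(20) = 48.4 μm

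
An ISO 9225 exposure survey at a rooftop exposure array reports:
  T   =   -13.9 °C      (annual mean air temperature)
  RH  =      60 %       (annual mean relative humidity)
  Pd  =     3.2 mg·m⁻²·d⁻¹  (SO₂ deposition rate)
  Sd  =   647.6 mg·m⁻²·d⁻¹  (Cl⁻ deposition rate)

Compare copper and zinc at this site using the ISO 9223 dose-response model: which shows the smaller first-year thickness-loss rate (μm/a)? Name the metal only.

copper: temperature factor f = +0.126·(-23.9) = -3.0114
  sulphur-dioxide contribution → 0.01217 μm/a
  chloride contribution → 0.2583 μm/a
  total first-year rate 0.2704 μm/a
zinc: temperature factor f = +0.038·(-23.9) = -0.9082
  sulphur-dioxide contribution → 0.1371 μm/a
  chloride contribution → 0.3474 μm/a
  total first-year rate 0.4845 μm/a
Ordering by μm/a: zinc (0.485) > copper (0.27)

copper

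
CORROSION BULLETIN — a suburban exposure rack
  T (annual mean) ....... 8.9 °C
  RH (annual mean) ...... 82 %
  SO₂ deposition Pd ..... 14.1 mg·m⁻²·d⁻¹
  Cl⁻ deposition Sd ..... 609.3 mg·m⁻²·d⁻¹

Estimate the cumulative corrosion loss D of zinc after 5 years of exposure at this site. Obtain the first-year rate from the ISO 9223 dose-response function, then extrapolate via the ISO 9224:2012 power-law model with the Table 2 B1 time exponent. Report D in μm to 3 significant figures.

D(5) = 16.7 μm

zinc: temperature factor f = +0.038·(-1.1) = -0.0418
  Pd branch = 0.0129·Pd^0.44·e^(0.046·RH+f) = 1.723 μm/a
  Sd branch = 0.0175·Sd^0.57·e^(0.008·RH+0.085·T) = 2.779 μm/a
  r_corr = 1.723 + 2.779 = 4.502 μm/a
Long-term exponent b (ISO 9224 Table 2, B1) = 0.813
  D(5) = 4.502 × 5^0.813 = 4.502 × 3.701 = 16.66 μm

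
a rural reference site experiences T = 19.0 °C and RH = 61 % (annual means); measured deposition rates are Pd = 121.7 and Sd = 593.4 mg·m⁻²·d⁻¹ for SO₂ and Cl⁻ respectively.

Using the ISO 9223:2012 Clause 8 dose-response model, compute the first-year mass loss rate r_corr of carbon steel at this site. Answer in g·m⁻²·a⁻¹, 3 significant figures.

carbon steel: temperature factor f = -0.054·(9.0) = -0.4860
  sulphur-dioxide contribution → 44.78 μm/a
  chloride contribution → 85.58 μm/a
  ⇒ r_corr(carbon steel) = 130.4 μm/a
Convert to mass loss: 130.4 μm/a × 7.85 g/cm³ = 1023 g·m⁻²·a⁻¹

r_corr = 1.02e+03 g·m⁻²·a⁻¹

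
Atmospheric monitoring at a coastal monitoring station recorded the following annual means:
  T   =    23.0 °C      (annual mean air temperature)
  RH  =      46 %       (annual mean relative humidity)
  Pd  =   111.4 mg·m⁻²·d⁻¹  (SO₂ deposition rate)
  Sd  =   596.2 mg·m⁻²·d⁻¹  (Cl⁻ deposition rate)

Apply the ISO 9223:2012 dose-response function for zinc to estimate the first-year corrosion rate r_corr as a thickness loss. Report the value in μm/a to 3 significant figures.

r_corr = 7.16 μm/a

zinc: T>10 °C ⇒ hinge -0.071·(23.0−10) = -0.9230
  Pd branch = 0.0129·Pd^0.44·e^(0.046·RH+f) = 0.3383 μm/a
  Sd branch = 0.0175·Sd^0.57·e^(0.008·RH+0.085·T) = 6.821 μm/a
  r_corr = 0.3383 + 6.821 = 7.16 μm/a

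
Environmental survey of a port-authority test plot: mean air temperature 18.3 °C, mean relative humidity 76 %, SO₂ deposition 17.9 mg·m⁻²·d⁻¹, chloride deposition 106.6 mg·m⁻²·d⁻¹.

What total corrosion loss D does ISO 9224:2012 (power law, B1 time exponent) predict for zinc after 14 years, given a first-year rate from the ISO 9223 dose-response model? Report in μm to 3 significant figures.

D(14) = 25.8 μm

zinc: T>10 °C ⇒ hinge -0.071·(18.3−10) = -0.5893
  SO₂ term: 0.0129·17.9^0.44·exp(0.046·76-0.5893) = 0.8399
  Cl⁻ term: 0.0175·106.6^0.57·exp(0.008·76+0.085·18.3) = 2.18
  r_corr = 0.8399 + 2.18 = 3.02 μm/a
ISO 9224: D(t) = r_corr · t^b with b = 0.813 (zinc, B1)
  D(14) = 3.02 × 14^0.813 = 3.02 × 8.547 = 25.81 μm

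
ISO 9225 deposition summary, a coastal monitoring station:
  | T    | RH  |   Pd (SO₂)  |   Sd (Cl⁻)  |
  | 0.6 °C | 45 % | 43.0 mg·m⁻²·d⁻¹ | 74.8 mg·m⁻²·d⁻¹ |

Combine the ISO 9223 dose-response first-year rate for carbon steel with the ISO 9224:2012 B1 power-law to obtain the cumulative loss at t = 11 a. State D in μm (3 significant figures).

carbon steel: temperature factor f = +0.150·(-9.4) = -1.4100
  sulphur-dioxide contribution → 7.514 μm/a
  chloride contribution → 6.695 μm/a
  total first-year rate 14.21 μm/a
Power-law: D(11) = r_corr · 11^0.523
  D(11) = 14.21 × 11^0.523 = 14.21 × 3.505 = 49.8 μm

D(11) = 49.8 μm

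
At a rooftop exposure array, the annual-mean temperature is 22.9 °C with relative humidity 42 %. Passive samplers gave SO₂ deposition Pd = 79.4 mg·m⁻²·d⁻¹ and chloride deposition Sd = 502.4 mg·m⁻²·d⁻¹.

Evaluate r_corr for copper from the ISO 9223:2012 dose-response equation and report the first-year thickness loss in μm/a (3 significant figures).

copper: f(T) = -0.080·(T−10) [T>10 °C] = -1.0320
  Pd branch = 0.0053·Pd^0.26·e^(0.059·RH+f) = 0.07018 μm/a
  Cl⁻ term: 0.01025·502.4^0.27·exp(0.036·42+0.049·22.9) = 0.7656
  r_corr = 0.07018 + 0.7656 = 0.8357 μm/a

r_corr = 0.836 μm/a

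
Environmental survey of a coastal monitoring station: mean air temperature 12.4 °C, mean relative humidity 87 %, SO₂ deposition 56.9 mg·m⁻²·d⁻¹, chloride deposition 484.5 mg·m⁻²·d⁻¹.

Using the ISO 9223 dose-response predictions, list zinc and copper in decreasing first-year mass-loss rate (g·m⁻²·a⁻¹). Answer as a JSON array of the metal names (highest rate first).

zinc: T>10 °C ⇒ hinge -0.071·(12.4−10) = -0.1704
  SO₂ term: 0.0129·56.9^0.44·exp(0.046·87-0.1704) = 3.523
  Sd branch = 0.0175·Sd^0.57·e^(0.008·RH+0.085·T) = 3.417 μm/a
  sum: 3.523 + 3.417 → r_corr = 6.94 μm/a
  mass loss = 6.94 μm/a × 7.14 g/cm³ = 49.55 g·m⁻²·a⁻¹
copper: f(T) = -0.080·(T−10) [T>10 °C] = -0.1920
  SO₂ term: 0.0053·56.9^0.26·exp(0.059·87-0.1920) = 2.121
  Sd branch = 0.01025·Sd^0.27·e^(0.036·RH+0.049·T) = 2.29 μm/a
  sum: 2.121 + 2.29 → r_corr = 4.411 μm/a
  mass loss = 4.411 μm/a × 8.96 g/cm³ = 39.52 g·m⁻²·a⁻¹
Ordering by g·m⁻²·a⁻¹: zinc (49.6) > copper (39.5)

["zinc", "copper"]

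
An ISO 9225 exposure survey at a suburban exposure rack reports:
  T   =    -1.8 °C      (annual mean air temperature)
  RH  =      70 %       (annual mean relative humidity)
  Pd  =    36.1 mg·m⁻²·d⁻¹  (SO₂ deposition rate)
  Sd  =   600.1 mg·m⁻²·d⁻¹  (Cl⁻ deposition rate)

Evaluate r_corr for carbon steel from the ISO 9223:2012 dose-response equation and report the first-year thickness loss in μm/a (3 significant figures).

r_corr = 58.4 μm/a

carbon steel: T≤10 °C ⇒ hinge +0.150·(-1.8−10) = -1.7700
  Pd branch = 1.77·Pd^0.52·e^(0.02·RH+f) = 7.892 μm/a
  Cl⁻ term: 0.102·600.1^0.62·exp(0.033·70+0.04·-1.8) = 50.47
  r_corr = 7.892 + 50.47 = 58.36 μm/a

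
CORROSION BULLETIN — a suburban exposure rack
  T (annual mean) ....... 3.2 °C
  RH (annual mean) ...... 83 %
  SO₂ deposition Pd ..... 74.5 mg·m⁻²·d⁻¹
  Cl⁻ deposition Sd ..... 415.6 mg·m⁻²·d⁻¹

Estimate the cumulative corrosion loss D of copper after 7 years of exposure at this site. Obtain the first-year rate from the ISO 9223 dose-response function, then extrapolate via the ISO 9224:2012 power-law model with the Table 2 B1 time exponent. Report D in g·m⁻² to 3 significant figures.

copper: T≤10 °C ⇒ hinge +0.126·(3.2−10) = -0.8568
  Pd branch = 0.0053·Pd^0.26·e^(0.059·RH+f) = 0.924 μm/a
  Cl⁻ term: 0.01025·415.6^0.27·exp(0.036·83+0.049·3.2) = 1.212
  r_corr = 0.924 + 1.212 = 2.136 μm/a
Long-term exponent b (ISO 9224 Table 2, B1) = 0.667
  D(7) = 2.136 × 7^0.667 = 2.136 × 3.662 = 7.822 μm
  Mass loss = 7.822 μm × 8.96 g/cm³ = 70.08 g·m⁻²

D(7) = 70.1 g·m⁻²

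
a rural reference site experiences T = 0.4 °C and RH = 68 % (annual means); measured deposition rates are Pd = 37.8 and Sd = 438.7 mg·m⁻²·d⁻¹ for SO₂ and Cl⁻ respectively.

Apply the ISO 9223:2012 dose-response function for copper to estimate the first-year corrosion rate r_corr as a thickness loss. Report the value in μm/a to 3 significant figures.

r_corr = 0.849 μm/a

copper: T≤10 °C ⇒ hinge +0.126·(0.4−10) = -1.2096
  SO₂ term: 0.0053·37.8^0.26·exp(0.059·68-1.2096) = 0.2246
  Sd branch = 0.01025·Sd^0.27·e^(0.036·RH+0.049·T) = 0.6248 μm/a
  sum: 0.2246 + 0.6248 → r_corr = 0.8495 μm/a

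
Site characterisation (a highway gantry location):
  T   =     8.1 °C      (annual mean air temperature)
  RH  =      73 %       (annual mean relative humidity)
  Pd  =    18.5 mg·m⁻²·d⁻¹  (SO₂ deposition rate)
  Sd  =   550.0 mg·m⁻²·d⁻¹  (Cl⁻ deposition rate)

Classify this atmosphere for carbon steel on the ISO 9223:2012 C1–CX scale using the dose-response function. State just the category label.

carbon steel: T≤10 °C ⇒ hinge +0.150·(8.1−10) = -0.2850
  sulphur-dioxide contribution → 26.13 μm/a
  chloride contribution → 78.44 μm/a
  ⇒ r_corr(carbon steel) = 104.6 μm/a
ISO 9223 Table 2 (carbon steel): 80 < 105 ≤ 200 μm/a ⇒ C5

C5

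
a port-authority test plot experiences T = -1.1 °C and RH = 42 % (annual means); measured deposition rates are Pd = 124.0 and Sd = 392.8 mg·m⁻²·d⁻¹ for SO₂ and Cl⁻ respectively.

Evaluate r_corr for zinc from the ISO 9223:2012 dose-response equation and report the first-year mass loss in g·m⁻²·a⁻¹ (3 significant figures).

r_corr = 8.27 g·m⁻²·a⁻¹

zinc: T≤10 °C ⇒ hinge +0.038·(-1.1−10) = -0.4218
  sulphur-dioxide contribution → 0.487 μm/a
  chloride contribution → 0.6715 μm/a
  ⇒ r_corr(zinc) = 1.159 μm/a
Convert to mass loss: 1.159 μm/a × 7.14 g/cm³ = 8.272 g·m⁻²·a⁻¹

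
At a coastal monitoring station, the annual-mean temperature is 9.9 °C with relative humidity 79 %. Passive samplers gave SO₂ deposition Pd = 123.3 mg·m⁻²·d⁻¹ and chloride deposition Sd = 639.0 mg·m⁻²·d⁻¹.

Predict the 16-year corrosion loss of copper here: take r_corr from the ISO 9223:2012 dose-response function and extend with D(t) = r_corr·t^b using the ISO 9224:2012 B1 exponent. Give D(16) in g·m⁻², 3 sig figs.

copper: T≤10 °C ⇒ hinge +0.126·(9.9−10) = -0.0126
  Pd branch = 0.0053·Pd^0.26·e^(0.059·RH+f) = 1.935 μm/a
  Cl⁻ term: 0.01025·639.0^0.27·exp(0.036·79+0.049·9.9) = 1.637
  r_corr = 1.935 + 1.637 = 3.572 μm/a
Power-law: D(16) = r_corr · 16^0.667
  D(16) = 3.572 × 16^0.667 = 3.572 × 6.355 = 22.7 μm
  Mass loss = 22.7 μm × 8.96 g/cm³ = 203.4 g·m⁻²

D(16) = 203 g·m⁻²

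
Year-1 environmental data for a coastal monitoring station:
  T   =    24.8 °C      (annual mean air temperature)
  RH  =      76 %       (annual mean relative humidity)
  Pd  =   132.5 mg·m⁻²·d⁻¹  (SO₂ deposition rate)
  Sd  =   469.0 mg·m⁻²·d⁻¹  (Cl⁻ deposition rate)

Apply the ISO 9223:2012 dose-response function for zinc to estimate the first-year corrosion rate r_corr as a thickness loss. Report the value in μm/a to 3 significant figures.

zinc: T>10 °C ⇒ hinge -0.071·(24.8−10) = -1.0508
  Pd branch = 0.0129·Pd^0.44·e^(0.046·RH+f) = 1.277 μm/a
  Sd branch = 0.0175·Sd^0.57·e^(0.008·RH+0.085·T) = 8.814 μm/a
  sum: 1.277 + 8.814 → r_corr = 10.09 μm/a

r_corr = 10.1 μm/a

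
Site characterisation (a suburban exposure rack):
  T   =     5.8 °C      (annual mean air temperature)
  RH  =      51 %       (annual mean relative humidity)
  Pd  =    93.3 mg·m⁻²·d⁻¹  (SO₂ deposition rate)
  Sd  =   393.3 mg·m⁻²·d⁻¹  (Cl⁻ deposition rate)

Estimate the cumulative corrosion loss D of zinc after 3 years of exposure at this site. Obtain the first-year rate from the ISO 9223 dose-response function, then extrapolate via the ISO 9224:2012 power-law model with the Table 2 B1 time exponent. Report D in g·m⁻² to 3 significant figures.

D(3) = 37.4 g·m⁻²

zinc: f(T) = +0.038·(T−10) [T≤10 °C] = -0.1596
  SO₂ term: 0.0129·93.3^0.44·exp(0.046·51-0.1596) = 0.845
  Cl⁻ term: 0.0175·393.3^0.57·exp(0.008·51+0.085·5.8) = 1.298
  r_corr = 0.845 + 1.298 = 2.143 μm/a
Long-term exponent b (ISO 9224 Table 2, B1) = 0.813
  D(3) = 2.143 × 3^0.813 = 2.143 × 2.443 = 5.236 μm
  Mass loss = 5.236 μm × 7.14 g/cm³ = 37.38 g·m⁻²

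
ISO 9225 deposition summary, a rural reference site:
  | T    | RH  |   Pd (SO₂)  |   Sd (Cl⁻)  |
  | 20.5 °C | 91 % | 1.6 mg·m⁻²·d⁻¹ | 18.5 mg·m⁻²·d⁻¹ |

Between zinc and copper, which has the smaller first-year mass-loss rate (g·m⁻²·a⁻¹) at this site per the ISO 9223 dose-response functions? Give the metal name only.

zinc

zinc: temperature factor f = -0.071·(10.5) = -0.7455
  SO₂ term: 0.0129·1.6^0.44·exp(0.046·91-0.7455) = 0.495
  Cl⁻ term: 0.0175·18.5^0.57·exp(0.008·91+0.085·20.5) = 1.092
  sum: 0.495 + 1.092 → r_corr = 1.587 μm/a
  mass loss = 1.587 μm/a × 7.14 g/cm³ = 11.33 g·m⁻²·a⁻¹
copper: temperature factor f = -0.080·(10.5) = -0.8400
  Pd branch = 0.0053·Pd^0.26·e^(0.059·RH+f) = 0.555 μm/a
  Cl⁻ term: 0.01025·18.5^0.27·exp(0.036·91+0.049·20.5) = 1.629
  r_corr = 0.555 + 1.629 = 2.184 μm/a
  mass loss = 2.184 μm/a × 8.96 g/cm³ = 19.57 g·m⁻²·a⁻¹
Ordering by g·m⁻²·a⁻¹: copper (19.6) > zinc (11.3)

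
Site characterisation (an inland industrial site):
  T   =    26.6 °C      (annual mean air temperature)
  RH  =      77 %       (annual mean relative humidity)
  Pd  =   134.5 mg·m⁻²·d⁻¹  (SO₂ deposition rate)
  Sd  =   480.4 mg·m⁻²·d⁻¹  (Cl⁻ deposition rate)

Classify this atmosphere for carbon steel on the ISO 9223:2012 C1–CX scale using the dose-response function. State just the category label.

carbon steel: f(T) = -0.054·(T−10) [T>10 °C] = -0.8964
  Pd branch = 1.77·Pd^0.52·e^(0.02·RH+f) = 43.09 μm/a
  Cl⁻ term: 0.102·480.4^0.62·exp(0.033·77+0.04·26.6) = 172.5
  sum: 43.09 + 172.5 → r_corr = 215.6 μm/a
Category bounds: 200…700 μm/a bracket r_corr ⇒ CX

CX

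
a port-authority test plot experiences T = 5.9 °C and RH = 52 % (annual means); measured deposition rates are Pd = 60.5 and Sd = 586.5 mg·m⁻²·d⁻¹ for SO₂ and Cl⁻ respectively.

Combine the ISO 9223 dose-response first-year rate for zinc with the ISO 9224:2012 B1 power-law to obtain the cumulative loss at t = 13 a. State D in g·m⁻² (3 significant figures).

D(13) = 137 g·m⁻²

zinc: temperature factor f = +0.038·(-4.1) = -0.1558
  sulphur-dioxide contribution → 0.7341 μm/a
  chloride contribution → 1.657 μm/a
  ⇒ r_corr(zinc) = 2.391 μm/a
Long-term exponent b (ISO 9224 Table 2, B1) = 0.813
  D(13) = 2.391 × 13^0.813 = 2.391 × 8.047 = 19.24 μm
  Mass loss = 19.24 μm × 7.14 g/cm³ = 137.4 g·m⁻²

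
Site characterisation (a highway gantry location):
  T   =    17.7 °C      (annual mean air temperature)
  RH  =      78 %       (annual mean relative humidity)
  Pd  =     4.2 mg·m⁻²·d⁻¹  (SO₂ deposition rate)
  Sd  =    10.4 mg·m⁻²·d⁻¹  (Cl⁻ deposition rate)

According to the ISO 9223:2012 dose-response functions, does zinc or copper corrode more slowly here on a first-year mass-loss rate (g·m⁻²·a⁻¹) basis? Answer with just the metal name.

zinc

zinc: T>10 °C ⇒ hinge -0.071·(17.7−10) = -0.5467
  sulphur-dioxide contribution → 0.5077 μm/a
  chloride contribution → 0.5587 μm/a
  ⇒ r_corr(zinc) = 1.066 μm/a
  mass loss = 1.066 μm/a × 7.14 g/cm³ = 7.614 g·m⁻²·a⁻¹
copper: f(T) = -0.080·(T−10) [T>10 °C] = -0.6160
  sulphur-dioxide contribution → 0.4144 μm/a
  chloride contribution → 0.7612 μm/a
  ⇒ r_corr(copper) = 1.176 μm/a
  mass loss = 1.176 μm/a × 8.96 g/cm³ = 10.53 g·m⁻²·a⁻¹
Ordering by g·m⁻²·a⁻¹: copper (10.5) > zinc (7.61)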